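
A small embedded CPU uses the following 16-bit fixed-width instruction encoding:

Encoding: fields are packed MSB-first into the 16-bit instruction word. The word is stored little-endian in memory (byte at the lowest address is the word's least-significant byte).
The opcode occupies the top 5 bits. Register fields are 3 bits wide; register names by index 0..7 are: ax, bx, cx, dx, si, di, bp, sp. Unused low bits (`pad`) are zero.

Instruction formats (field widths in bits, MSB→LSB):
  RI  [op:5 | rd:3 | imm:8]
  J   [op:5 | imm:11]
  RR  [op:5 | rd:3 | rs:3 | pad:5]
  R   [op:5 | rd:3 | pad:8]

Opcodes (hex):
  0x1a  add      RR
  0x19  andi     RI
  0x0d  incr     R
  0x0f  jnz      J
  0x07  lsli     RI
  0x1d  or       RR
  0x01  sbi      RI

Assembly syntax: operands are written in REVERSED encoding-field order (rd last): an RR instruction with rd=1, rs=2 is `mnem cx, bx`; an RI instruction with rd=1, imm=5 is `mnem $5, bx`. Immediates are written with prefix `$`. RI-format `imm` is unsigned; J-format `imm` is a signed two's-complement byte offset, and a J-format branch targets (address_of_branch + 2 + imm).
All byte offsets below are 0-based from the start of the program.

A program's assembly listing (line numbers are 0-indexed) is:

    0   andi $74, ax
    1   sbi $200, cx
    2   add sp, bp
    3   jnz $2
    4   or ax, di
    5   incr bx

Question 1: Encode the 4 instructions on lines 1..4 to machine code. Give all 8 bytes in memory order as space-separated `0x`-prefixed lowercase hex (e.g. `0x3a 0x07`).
0xc8 0x0a 0xe0 0xd6 0x02 0x78 0x00 0xed

L1: sbi op=0x1:5|rd=2:3|imm=200:8 ⇒ 0x0ac8 ⇒ little c8 0a
L2: add op=0x1a:5|rd=6:3|rs=7:3|pad=0:5 ⇒ 0xd6e0 ⇒ little e0 d6
L3: jnz op=0xf:5|imm=2:11 ⇒ 0x7802 ⇒ little 02 78
L4: or op=0x1d:5|rd=5:3|rs=0:3|pad=0:5 ⇒ 0xed00 ⇒ little 00 ed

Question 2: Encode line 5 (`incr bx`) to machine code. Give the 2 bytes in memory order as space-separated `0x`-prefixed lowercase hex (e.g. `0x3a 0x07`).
line 5 (incr): pack op=0xd:5|rd=1:3|pad=0:8 = 0x6900; little→ 00 69

0x00 0x69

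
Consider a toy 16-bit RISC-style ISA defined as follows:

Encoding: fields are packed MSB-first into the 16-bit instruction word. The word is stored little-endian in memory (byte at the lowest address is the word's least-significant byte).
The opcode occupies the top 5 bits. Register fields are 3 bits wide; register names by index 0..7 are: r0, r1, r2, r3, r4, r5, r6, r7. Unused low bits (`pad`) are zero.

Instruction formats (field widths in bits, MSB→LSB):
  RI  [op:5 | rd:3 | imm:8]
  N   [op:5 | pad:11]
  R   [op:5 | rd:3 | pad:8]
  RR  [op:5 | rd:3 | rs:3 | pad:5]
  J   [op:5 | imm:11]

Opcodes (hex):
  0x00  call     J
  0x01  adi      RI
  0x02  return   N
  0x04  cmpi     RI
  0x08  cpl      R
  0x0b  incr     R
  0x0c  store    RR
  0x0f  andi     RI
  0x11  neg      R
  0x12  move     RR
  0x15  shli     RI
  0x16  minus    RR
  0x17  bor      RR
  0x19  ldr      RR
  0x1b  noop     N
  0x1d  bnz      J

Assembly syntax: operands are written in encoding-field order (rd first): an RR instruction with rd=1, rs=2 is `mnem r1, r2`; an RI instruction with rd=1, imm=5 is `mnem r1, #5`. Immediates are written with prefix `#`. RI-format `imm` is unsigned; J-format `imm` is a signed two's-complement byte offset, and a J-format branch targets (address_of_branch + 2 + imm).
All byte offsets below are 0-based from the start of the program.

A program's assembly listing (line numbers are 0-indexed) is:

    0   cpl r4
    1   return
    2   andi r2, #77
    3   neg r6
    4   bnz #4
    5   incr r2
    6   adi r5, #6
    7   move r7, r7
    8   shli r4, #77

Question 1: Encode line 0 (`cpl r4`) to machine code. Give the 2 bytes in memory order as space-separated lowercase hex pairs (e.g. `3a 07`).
00 44

line 0 (cpl): pack op=0x8:5|rd=4:3|pad=0:8 = 0x4400; little→ 00 44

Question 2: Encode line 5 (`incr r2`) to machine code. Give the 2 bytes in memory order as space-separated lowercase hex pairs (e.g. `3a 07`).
00 5a

line 5 (incr): pack op=0xb:5|rd=2:3|pad=0:8 = 0x5a00; little→ 00 5a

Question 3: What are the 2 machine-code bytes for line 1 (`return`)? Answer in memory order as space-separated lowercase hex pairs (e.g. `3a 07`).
00 10

line 1 (return): pack op=0x2:5|pad=0:11 = 0x1000; little→ 00 10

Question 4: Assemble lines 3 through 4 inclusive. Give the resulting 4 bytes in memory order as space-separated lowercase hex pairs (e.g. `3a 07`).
line 3 (neg): pack op=0x11:5|rd=6:3|pad=0:8 = 0x8e00; little→ 00 8e
line 4 (bnz): pack op=0x1d:5|imm=4:11 = 0xe804; little→ 04 e8

00 8e 04 e8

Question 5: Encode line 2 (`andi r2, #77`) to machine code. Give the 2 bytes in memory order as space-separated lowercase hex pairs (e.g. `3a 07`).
4d 7a

L2: andi op=0xf:5|rd=2:3|imm=77:8 ⇒ 0x7a4d ⇒ little 4d 7a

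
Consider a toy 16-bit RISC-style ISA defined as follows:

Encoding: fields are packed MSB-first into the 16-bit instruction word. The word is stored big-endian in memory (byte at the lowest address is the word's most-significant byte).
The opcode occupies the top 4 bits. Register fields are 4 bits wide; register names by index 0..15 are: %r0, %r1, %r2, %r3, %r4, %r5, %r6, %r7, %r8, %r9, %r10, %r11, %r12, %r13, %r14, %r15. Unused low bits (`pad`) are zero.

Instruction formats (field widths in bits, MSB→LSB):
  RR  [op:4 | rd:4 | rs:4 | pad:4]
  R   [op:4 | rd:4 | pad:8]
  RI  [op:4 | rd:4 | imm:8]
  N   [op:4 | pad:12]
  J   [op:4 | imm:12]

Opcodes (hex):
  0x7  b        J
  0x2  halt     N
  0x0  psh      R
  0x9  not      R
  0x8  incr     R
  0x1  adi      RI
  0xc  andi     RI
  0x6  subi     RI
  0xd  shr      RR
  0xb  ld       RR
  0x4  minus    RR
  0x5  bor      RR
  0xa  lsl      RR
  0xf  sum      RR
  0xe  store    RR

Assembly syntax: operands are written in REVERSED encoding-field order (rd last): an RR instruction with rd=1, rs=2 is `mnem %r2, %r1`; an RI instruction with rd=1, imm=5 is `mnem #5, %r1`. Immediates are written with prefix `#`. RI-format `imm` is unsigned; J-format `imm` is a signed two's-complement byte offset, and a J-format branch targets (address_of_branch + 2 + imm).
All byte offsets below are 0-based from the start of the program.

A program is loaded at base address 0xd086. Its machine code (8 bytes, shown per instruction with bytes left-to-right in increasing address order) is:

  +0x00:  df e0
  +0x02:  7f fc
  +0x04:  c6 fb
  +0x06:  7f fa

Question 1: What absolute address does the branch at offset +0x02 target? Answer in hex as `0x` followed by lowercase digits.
0xd086

+0x02: 7f fc ⇒ word 0x7ffc (big)
  op=0x7ffc>>12=0x7 ⇒ b (J)
  imm@[11:0]=0xffc (s12→-4) ⇒ #-4
  target = base 0xd086 + off 0x02 + 2 + imm -4 = 0xd086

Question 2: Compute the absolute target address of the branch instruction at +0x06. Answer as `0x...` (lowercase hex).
+0x06: 7f fa ⇒ word 0x7ffa (big)
  op=0x7ffa>>12=0x7 ⇒ b (J)
  [11:0] imm=4090 (s12→-6) = #-6
  target = base 0xd086 + off 0x06 + 2 + imm -6 = 0xd088

0xd088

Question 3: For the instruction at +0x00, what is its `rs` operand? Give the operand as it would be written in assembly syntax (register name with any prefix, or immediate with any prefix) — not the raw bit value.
%r14

@+00  big-endian(df e0) = 0xdfe0
  opcode bits[15:12]=0xd: shr/RR
  rd: (w>>8)&0xf=0xf → %r15
  rs: (w>>4)&0xf=0xe → %r14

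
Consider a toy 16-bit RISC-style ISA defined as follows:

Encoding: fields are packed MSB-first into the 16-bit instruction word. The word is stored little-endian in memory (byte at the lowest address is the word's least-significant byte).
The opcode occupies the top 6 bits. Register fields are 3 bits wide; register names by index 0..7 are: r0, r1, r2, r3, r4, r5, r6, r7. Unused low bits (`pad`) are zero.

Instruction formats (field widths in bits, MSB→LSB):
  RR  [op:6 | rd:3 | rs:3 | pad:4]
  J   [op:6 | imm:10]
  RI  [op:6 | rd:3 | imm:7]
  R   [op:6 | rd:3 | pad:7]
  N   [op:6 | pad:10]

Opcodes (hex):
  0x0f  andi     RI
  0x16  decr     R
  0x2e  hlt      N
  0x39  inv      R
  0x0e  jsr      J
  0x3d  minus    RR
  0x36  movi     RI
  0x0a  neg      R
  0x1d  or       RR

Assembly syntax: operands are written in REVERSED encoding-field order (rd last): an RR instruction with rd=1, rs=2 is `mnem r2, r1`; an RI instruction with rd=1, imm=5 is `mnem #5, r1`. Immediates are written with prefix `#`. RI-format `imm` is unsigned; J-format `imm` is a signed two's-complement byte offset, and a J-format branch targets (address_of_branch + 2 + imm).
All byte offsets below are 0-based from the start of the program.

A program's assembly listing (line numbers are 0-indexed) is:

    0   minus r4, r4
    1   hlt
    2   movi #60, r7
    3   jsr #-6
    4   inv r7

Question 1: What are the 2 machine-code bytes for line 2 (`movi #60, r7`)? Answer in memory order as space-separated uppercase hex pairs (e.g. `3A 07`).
BC DB

L2: movi op=0x36:6|rd=7:3|imm=60:7 ⇒ 0xdbbc ⇒ little bc db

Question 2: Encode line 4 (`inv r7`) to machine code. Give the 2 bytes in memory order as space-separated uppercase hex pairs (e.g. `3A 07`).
80 E7

L4: inv op=0x39:6|rd=7:3|pad=0:7 ⇒ 0xe780 ⇒ little 80 e7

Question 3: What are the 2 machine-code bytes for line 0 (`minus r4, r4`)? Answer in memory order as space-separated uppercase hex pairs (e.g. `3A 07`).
line 0 (minus): pack op=0x3d:6|rd=4:3|rs=4:3|pad=0:4 = 0xf640; little→ 40 f6

40 F6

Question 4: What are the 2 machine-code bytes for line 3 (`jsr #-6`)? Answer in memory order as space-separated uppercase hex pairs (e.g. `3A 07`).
FA 3B

L3: jsr op=0xe:6|imm=-6:10 ⇒ 0x3bfa ⇒ little fa 3b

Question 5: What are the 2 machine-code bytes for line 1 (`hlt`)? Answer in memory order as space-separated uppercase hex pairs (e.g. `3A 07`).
1. hlt fields op=0x2e:6|pad=0:10 → word b800h → 00 b8

00 B8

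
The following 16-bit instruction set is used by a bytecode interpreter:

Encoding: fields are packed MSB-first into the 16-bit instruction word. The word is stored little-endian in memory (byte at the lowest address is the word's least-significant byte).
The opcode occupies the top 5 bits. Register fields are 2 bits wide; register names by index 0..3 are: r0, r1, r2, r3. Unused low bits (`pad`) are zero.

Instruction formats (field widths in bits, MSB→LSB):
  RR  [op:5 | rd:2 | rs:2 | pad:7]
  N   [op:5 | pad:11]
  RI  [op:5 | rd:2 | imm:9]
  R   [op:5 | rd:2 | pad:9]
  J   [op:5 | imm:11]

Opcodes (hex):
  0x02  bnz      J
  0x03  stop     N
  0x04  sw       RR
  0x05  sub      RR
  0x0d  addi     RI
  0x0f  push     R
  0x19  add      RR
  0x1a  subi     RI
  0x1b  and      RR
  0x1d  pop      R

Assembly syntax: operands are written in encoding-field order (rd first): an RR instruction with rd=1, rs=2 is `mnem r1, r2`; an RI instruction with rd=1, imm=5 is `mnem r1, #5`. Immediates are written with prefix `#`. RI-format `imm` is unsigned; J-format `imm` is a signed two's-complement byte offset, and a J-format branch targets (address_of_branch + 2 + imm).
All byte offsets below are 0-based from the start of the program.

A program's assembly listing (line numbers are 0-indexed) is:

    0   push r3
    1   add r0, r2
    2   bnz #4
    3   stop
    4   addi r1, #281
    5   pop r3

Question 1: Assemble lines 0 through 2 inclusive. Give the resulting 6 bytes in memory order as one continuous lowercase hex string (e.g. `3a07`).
line 0 (push): pack op=0xf:5|rd=3:2|pad=0:9 = 0x7e00; little→ 00 7e
line 1 (add): pack op=0x19:5|rd=0:2|rs=2:2|pad=0:7 = 0xc900; little→ 00 c9
line 2 (bnz): pack op=0x2:5|imm=4:11 = 0x1004; little→ 04 10

007e00c90410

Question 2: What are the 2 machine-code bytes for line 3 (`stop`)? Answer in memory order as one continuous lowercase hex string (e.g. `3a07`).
L3: stop op=0x3:5|pad=0:11 ⇒ 0x1800 ⇒ little 00 18

0018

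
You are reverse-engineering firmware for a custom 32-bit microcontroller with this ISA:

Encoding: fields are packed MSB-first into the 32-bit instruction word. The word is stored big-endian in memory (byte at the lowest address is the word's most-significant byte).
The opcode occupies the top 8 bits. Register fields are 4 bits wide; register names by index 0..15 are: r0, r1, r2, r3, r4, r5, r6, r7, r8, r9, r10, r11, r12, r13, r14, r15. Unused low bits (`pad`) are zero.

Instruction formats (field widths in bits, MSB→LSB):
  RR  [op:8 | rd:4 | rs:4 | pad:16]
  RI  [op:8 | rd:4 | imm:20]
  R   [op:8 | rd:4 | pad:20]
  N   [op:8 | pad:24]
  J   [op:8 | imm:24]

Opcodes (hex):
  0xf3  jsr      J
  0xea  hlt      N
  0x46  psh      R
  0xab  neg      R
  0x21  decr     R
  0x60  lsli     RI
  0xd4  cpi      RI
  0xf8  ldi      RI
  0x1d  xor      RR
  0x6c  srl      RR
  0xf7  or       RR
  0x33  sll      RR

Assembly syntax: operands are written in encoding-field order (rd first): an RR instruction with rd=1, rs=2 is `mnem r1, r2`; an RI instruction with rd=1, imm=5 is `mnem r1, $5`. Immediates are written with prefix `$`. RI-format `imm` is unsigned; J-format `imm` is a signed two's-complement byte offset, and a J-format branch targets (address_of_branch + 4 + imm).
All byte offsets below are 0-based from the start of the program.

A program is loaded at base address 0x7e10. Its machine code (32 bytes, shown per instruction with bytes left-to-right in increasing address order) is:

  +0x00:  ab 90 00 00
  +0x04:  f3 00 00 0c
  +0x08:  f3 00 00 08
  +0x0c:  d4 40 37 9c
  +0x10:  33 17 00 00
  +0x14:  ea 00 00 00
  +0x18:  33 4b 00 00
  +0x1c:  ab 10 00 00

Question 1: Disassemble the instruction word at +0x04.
@+04  big-endian(f3 00 00 0c) = 0xf300000c
  top 8b → 0xf3 → jsr [J]
  imm@[23:0]=0xc ⇒ $12

jsr $12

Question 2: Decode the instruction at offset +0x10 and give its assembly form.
sll r1, r7

off 0x10: read 33 17 00 00 as big → 0x33170000
  opcode bits[31:24]=0x33: sll/RR
  rd: (w>>20)&0xf=0x1 → r1
  rs: (w>>16)&0xf=0x7 → r7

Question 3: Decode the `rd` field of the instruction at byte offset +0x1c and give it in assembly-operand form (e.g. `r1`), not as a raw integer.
+0x1c: ab 10 00 00 ⇒ word 0xab100000 (big)
  top 8b → 0xab → neg [R]
  rd: (w>>20)&0xf=0x1 → r1

r1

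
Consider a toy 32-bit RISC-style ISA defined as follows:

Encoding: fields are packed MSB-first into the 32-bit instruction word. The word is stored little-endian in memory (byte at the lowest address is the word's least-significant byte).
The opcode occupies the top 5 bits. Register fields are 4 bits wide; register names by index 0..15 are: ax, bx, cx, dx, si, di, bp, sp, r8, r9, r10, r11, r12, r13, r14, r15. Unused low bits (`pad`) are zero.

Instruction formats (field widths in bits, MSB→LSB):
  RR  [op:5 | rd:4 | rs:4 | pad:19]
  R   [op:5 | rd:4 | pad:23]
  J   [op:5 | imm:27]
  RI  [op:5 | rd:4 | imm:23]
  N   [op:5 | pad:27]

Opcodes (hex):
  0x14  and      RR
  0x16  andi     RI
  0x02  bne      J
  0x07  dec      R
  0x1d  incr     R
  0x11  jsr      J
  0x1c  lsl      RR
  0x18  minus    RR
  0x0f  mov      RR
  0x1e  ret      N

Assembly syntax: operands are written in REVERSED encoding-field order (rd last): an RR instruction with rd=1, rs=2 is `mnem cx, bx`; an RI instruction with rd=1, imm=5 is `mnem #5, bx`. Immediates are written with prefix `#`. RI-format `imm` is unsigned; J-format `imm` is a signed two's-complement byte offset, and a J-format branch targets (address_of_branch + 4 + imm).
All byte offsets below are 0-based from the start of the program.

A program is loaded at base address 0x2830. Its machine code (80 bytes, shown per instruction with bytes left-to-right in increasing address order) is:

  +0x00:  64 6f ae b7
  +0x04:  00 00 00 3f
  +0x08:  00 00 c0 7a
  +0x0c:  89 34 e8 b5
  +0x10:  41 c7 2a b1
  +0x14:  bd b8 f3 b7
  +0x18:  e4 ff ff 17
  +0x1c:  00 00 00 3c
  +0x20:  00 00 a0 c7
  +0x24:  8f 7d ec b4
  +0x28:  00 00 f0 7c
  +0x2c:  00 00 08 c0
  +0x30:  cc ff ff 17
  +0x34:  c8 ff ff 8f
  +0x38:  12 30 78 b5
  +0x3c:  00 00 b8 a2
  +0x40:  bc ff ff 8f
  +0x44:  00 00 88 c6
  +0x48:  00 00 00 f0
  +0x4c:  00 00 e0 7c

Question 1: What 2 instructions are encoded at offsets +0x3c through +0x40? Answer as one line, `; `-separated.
@+3c  little-endian(00 00 b8 a2) = 0xa2b80000
  top 5b → 0x14 → and [RR]
  [26:23] rd=5 = di
  [22:19] rs=7 = sp
@+40  little-endian(bc ff ff 8f) = 0x8fffffbc
  top 5b → 0x11 → jsr [J]
  [26:0] imm=134217660 (s27→-68) = #-68

and sp, di; jsr #-68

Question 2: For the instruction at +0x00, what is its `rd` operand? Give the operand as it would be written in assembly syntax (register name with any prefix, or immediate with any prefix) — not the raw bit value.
off 0x00: read 64 6f ae b7 as little → 0xb7ae6f64
  top 5b → 0x16 → andi [RI]
  rd@[26:23]=0xf ⇒ r15
  imm@[22:0]=0x2e6f64 ⇒ #3043172

r15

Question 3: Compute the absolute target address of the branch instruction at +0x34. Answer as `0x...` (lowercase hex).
+0x34: c8 ff ff 8f ⇒ word 0x8fffffc8 (little)
  opcode bits[31:27]=0x11: jsr/J
  imm@[26:0]=0x7ffffc8 (s27→-56) ⇒ #-56
  target = base 0x2830 + off 0x34 + 4 + imm -56 = 0x2830

0x2830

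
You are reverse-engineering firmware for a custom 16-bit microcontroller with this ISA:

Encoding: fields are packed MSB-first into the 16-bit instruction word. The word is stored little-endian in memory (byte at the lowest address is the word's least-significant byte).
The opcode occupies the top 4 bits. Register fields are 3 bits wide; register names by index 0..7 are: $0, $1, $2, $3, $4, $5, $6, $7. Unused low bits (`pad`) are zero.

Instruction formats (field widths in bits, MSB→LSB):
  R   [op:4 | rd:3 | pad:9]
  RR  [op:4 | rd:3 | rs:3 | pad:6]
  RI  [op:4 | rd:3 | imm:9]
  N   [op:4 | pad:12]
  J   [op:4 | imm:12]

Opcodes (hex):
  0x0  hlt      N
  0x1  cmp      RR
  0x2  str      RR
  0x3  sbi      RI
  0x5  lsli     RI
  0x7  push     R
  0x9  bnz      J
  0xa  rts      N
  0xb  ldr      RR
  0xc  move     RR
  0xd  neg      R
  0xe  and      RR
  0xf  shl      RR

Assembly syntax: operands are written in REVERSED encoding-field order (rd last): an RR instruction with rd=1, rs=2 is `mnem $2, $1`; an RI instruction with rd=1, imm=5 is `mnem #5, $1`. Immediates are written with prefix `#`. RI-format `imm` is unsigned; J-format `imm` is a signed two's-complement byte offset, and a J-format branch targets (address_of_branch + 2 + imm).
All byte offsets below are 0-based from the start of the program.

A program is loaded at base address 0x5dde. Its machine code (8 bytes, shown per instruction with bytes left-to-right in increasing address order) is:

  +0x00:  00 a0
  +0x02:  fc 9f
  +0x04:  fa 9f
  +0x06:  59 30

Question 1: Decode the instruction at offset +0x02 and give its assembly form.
off 0x02: read fc 9f as little → 0x9ffc
  top 4b → 0x9 → bnz [J]
  imm@[11:0]=0xffc (s12→-4) ⇒ #-4

bnz #-4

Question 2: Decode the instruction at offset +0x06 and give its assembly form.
@+06  little-endian(59 30) = 0x3059
  op=0x3059>>12=0x3 ⇒ sbi (RI)
  [11:9] rd=0 = $0
  [8:0] imm=89 = #89

sbi #89, $0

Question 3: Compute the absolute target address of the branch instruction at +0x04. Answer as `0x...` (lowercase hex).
@+04  little-endian(fa 9f) = 0x9ffa
  op=0x9ffa>>12=0x9 ⇒ bnz (J)
  imm: (w>>0)&0xfff=0xffa (s12→-6) → #-6
  target = base 0x5dde + off 0x04 + 2 + imm -6 = 0x5dde

0x5dde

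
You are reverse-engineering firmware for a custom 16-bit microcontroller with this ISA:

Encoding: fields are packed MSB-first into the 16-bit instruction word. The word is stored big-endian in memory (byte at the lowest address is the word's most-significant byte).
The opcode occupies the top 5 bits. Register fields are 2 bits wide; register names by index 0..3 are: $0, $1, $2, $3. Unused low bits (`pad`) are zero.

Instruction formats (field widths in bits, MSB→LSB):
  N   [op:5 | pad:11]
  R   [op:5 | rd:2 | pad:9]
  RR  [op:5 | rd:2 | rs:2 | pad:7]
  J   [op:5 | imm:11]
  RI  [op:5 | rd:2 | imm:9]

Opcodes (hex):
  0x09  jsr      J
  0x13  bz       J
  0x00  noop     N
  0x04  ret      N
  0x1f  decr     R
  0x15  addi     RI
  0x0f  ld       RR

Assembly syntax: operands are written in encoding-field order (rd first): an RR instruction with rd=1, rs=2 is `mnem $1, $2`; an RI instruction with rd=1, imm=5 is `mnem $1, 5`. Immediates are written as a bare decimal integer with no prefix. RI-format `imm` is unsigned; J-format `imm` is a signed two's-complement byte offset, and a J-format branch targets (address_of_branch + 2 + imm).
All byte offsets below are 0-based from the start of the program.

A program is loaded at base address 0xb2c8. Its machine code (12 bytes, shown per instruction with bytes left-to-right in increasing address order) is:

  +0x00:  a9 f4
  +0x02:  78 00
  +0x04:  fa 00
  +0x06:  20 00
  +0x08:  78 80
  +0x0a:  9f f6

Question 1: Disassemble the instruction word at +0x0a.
[0a] 9f f6 → 0x9ff6
  top 5b → 0x13 → bz [J]
  [10:0] imm=2038 (s11→-10) = -10

bz -10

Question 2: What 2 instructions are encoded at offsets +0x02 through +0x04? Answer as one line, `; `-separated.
ld $0, $0; decr $1

@+02  big-endian(78 00) = 0x7800
  op=0x7800>>11=0xf ⇒ ld (RR)
  rd: (w>>9)&0x3=0x0 → $0
  rs: (w>>7)&0x3=0x0 → $0
@+04  big-endian(fa 00) = 0xfa00
  op=0xfa00>>11=0x1f ⇒ decr (R)
  rd: (w>>9)&0x3=0x1 → $1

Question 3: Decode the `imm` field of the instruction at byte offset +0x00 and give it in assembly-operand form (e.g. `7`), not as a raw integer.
+0x00: a9 f4 ⇒ word 0xa9f4 (big)
  op=0xa9f4>>11=0x15 ⇒ addi (RI)
  [10:9] rd=0 = $0
  [8:0] imm=500 = 500

500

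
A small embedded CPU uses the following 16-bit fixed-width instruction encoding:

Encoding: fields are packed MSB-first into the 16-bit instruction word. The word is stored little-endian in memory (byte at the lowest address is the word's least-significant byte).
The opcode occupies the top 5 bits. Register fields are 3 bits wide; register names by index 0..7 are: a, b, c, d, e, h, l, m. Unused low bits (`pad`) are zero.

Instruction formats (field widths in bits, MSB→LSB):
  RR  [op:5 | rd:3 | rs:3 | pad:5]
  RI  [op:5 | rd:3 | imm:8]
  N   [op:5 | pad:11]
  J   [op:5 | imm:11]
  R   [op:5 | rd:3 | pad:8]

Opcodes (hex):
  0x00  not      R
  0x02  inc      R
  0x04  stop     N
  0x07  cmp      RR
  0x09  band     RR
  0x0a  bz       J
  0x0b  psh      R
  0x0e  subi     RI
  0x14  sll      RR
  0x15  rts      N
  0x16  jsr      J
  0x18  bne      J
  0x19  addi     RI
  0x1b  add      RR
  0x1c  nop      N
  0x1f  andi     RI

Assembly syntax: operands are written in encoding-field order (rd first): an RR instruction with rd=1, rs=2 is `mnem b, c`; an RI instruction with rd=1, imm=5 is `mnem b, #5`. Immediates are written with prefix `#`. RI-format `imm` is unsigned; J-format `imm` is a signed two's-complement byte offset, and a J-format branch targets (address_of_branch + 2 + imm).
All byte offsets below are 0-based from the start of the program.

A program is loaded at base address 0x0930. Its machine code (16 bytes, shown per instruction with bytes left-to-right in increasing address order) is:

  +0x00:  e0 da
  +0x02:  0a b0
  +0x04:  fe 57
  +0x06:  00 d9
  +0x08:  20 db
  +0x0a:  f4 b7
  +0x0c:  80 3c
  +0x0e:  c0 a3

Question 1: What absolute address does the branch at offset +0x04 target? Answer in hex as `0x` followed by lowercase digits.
@+04  little-endian(fe 57) = 0x57fe
  top 5b → 0xa → bz [J]
  [10:0] imm=2046 (s11→-2) = #-2
  target = base 0x0930 + off 0x04 + 2 + imm -2 = 0x0934

0x0934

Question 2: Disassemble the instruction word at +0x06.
@+06  little-endian(00 d9) = 0xd900
  opcode bits[15:11]=0x1b: add/RR
  rd@[10:8]=0x1 ⇒ b
  rs@[7:5]=0x0 ⇒ a

add b, a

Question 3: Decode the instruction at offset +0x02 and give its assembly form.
off 0x02: read 0a b0 as little → 0xb00a
  op=0xb00a>>11=0x16 ⇒ jsr (J)
  imm@[10:0]=0xa ⇒ #10

jsr #10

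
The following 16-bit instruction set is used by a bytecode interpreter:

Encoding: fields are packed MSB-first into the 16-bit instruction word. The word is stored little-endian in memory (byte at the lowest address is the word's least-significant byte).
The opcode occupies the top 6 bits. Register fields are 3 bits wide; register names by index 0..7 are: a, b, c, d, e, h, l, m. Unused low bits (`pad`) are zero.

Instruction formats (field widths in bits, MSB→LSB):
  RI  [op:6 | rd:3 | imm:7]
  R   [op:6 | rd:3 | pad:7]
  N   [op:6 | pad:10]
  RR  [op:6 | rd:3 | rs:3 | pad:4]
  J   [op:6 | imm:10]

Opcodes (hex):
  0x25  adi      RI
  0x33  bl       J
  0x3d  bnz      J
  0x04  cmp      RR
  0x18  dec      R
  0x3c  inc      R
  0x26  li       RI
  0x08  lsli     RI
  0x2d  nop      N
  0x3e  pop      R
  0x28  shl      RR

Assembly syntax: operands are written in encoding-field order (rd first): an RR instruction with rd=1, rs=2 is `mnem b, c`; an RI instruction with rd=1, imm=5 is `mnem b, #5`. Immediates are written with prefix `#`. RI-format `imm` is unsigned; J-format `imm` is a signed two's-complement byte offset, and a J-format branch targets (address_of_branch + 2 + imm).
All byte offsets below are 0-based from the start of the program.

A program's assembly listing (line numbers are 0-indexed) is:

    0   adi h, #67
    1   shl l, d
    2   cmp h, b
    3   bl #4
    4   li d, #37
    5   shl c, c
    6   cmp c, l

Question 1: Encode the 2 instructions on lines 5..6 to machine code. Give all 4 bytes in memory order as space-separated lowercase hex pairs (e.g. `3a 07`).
20 a1 60 11

L5: shl op=0x28:6|rd=2:3|rs=2:3|pad=0:4 ⇒ 0xa120 ⇒ little 20 a1
L6: cmp op=0x4:6|rd=2:3|rs=6:3|pad=0:4 ⇒ 0x1160 ⇒ little 60 11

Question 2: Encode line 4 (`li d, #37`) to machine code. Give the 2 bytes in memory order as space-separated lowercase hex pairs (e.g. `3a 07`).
a5 99

line 4 (li): pack op=0x26:6|rd=3:3|imm=37:7 = 0x99a5; little→ a5 99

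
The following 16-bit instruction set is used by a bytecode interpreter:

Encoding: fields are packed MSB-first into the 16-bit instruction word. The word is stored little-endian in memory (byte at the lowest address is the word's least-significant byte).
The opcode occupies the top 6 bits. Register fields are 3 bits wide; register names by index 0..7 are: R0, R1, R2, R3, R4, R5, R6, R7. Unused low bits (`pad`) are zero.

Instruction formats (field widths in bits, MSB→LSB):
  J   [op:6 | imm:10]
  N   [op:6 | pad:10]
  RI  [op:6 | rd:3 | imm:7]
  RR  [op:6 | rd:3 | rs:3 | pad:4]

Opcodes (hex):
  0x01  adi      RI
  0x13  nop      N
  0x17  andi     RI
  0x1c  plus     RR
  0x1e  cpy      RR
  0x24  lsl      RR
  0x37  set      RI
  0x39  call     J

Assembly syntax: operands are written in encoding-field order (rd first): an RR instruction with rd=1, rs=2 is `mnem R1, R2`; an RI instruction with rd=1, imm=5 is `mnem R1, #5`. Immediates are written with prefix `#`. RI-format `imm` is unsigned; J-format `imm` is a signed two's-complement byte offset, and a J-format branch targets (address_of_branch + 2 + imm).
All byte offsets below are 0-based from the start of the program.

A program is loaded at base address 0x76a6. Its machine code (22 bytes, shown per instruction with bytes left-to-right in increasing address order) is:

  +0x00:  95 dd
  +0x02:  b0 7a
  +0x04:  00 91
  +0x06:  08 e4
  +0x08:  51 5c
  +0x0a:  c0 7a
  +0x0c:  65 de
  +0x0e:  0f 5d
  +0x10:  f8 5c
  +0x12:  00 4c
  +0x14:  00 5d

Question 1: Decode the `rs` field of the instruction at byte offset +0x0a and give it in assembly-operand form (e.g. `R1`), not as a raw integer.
R4

+0x0a: c0 7a ⇒ word 0x7ac0 (little)
  op=0x7ac0>>10=0x1e ⇒ cpy (RR)
  rd@[9:7]=0x5 ⇒ R5
  rs@[6:4]=0x4 ⇒ R4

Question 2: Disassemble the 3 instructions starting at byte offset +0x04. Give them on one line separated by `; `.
lsl R2, R0; call #8; andi R0, #81

+0x04: 00 91 ⇒ word 0x9100 (little)
  op=0x9100>>10=0x24 ⇒ lsl (RR)
  rd: (w>>7)&0x7=0x2 → R2
  rs: (w>>4)&0x7=0x0 → R0
+0x06: 08 e4 ⇒ word 0xe408 (little)
  op=0xe408>>10=0x39 ⇒ call (J)
  imm: (w>>0)&0x3ff=0x8 → #8
+0x08: 51 5c ⇒ word 0x5c51 (little)
  op=0x5c51>>10=0x17 ⇒ andi (RI)
  rd: (w>>7)&0x7=0x0 → R0
  imm: (w>>0)&0x7f=0x51 → #81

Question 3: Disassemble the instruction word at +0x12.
nop

[12] 00 4c → 0x4c00
  opcode bits[15:10]=0x13: nop/N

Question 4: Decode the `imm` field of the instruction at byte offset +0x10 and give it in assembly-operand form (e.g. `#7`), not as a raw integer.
#120

off 0x10: read f8 5c as little → 0x5cf8
  opcode bits[15:10]=0x17: andi/RI
  [9:7] rd=1 = R1
  [6:0] imm=120 = #120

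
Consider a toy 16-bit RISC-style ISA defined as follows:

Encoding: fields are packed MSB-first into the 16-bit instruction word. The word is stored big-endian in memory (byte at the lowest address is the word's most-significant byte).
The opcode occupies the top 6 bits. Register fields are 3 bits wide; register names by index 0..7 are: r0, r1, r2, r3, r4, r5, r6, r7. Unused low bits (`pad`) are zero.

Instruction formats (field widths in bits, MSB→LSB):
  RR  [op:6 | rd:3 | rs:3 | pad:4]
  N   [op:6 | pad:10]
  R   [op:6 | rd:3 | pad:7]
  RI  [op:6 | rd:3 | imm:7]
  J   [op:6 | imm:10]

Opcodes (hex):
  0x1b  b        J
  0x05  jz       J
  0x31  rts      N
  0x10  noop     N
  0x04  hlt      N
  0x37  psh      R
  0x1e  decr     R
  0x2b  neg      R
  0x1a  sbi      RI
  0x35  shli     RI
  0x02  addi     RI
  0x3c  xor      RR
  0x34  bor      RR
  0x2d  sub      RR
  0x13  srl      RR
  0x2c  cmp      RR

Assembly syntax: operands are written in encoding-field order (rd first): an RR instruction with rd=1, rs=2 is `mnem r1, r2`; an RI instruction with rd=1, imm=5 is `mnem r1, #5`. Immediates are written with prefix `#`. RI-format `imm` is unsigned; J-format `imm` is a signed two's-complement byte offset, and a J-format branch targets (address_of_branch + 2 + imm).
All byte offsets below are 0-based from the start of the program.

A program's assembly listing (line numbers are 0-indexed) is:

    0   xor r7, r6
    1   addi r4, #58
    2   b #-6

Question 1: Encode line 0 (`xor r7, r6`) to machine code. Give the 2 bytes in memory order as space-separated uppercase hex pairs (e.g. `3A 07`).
0. xor fields op=0x3c:6|rd=7:3|rs=6:3|pad=0:4 → word f3e0h → f3 e0

F3 E0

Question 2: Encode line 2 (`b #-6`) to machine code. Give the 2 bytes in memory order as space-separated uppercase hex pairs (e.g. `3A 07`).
6F FA

L2: b op=0x1b:6|imm=-6:10 ⇒ 0x6ffa ⇒ big 6f fa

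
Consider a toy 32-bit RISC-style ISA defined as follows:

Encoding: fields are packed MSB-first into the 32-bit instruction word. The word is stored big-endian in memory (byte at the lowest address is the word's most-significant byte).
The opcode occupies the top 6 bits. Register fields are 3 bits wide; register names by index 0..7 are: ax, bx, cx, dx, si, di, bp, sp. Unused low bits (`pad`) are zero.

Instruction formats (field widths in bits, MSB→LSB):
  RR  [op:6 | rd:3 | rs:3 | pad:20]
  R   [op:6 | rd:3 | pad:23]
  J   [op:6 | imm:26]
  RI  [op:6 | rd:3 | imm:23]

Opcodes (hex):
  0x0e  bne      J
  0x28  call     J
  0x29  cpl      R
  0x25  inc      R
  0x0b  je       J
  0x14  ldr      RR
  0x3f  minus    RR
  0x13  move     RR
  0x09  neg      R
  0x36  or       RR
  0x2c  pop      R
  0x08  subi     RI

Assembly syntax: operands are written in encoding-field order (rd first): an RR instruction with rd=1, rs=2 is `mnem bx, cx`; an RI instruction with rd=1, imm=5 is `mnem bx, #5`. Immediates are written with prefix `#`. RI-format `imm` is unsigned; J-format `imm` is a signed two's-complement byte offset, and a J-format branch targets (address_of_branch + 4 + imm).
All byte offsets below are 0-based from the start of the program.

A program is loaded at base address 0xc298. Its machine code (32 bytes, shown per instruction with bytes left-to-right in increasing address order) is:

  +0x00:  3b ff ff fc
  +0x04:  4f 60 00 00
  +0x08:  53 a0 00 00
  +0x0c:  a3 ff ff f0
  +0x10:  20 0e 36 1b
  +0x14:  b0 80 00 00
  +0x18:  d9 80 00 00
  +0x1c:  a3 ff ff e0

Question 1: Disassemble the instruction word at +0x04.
move bp, bp

[04] 4f 60 00 00 → 0x4f600000
  top 6b → 0x13 → move [RR]
  [25:23] rd=6 = bp
  [22:20] rs=6 = bp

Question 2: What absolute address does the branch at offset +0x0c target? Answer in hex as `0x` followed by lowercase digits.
0xc298

@+0c  big-endian(a3 ff ff f0) = 0xa3fffff0
  opcode bits[31:26]=0x28: call/J
  imm: (w>>0)&0x3ffffff=0x3fffff0 (s26→-16) → #-16
  target = base 0xc298 + off 0x0c + 4 + imm -16 = 0xc298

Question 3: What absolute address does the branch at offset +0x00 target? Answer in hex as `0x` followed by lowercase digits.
+0x00: 3b ff ff fc ⇒ word 0x3bfffffc (big)
  op=0x3bfffffc>>26=0xe ⇒ bne (J)
  imm: (w>>0)&0x3ffffff=0x3fffffc (s26→-4) → #-4
  target = base 0xc298 + off 0x00 + 4 + imm -4 = 0xc298

0xc298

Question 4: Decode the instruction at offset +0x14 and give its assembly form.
pop bx

+0x14: b0 80 00 00 ⇒ word 0xb0800000 (big)
  op=0xb0800000>>26=0x2c ⇒ pop (R)
  [25:23] rd=1 = bx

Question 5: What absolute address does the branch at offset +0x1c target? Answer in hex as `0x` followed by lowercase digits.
off 0x1c: read a3 ff ff e0 as big → 0xa3ffffe0
  op=0xa3ffffe0>>26=0x28 ⇒ call (J)
  imm: (w>>0)&0x3ffffff=0x3ffffe0 (s26→-32) → #-32
  target = base 0xc298 + off 0x1c + 4 + imm -32 = 0xc298

0xc298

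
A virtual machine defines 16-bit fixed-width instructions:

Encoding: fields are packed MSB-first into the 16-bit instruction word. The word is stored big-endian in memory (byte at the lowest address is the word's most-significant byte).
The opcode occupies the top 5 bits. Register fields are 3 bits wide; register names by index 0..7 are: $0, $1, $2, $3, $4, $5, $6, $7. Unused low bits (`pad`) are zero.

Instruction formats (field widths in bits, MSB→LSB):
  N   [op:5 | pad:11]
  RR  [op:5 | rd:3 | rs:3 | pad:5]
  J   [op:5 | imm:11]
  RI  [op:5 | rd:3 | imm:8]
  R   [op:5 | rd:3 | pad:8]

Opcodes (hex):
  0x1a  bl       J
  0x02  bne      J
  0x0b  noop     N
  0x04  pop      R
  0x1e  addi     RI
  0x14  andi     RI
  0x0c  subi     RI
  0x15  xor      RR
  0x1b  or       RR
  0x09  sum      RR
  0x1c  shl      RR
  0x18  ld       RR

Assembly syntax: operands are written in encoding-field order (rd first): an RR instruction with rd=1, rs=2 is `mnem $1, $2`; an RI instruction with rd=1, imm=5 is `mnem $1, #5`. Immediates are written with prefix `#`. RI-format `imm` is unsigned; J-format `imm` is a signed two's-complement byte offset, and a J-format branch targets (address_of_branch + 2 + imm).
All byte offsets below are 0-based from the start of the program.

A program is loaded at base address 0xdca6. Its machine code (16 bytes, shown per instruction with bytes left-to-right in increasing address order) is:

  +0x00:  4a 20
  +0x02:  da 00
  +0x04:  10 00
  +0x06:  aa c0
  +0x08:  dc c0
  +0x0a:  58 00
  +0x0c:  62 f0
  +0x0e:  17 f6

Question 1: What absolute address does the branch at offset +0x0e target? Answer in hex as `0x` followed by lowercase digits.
0xdcac

[0e] 17 f6 → 0x17f6
  op=0x17f6>>11=0x2 ⇒ bne (J)
  imm@[10:0]=0x7f6 (s11→-10) ⇒ #-10
  target = base 0xdca6 + off 0x0e + 2 + imm -10 = 0xdcac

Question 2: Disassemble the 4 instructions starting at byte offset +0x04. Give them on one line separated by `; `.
@+04  big-endian(10 00) = 0x1000
  top 5b → 0x2 → bne [J]
  [10:0] imm=0 = #0
@+06  big-endian(aa c0) = 0xaac0
  top 5b → 0x15 → xor [RR]
  [10:8] rd=2 = $2
  [7:5] rs=6 = $6
@+08  big-endian(dc c0) = 0xdcc0
  top 5b → 0x1b → or [RR]
  [10:8] rd=4 = $4
  [7:5] rs=6 = $6
@+0a  big-endian(58 00) = 0x5800
  top 5b → 0xb → noop [N]

bne #0; xor $2, $6; or $4, $6; noop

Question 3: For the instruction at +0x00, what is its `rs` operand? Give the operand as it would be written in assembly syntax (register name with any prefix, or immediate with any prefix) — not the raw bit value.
$1

@+00  big-endian(4a 20) = 0x4a20
  opcode bits[15:11]=0x9: sum/RR
  rd: (w>>8)&0x7=0x2 → $2
  rs: (w>>5)&0x7=0x1 → $1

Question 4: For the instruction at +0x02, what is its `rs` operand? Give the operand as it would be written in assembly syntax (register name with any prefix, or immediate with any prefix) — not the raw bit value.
[02] da 00 → 0xda00
  op=0xda00>>11=0x1b ⇒ or (RR)
  rd: (w>>8)&0x7=0x2 → $2
  rs: (w>>5)&0x7=0x0 → $0

$0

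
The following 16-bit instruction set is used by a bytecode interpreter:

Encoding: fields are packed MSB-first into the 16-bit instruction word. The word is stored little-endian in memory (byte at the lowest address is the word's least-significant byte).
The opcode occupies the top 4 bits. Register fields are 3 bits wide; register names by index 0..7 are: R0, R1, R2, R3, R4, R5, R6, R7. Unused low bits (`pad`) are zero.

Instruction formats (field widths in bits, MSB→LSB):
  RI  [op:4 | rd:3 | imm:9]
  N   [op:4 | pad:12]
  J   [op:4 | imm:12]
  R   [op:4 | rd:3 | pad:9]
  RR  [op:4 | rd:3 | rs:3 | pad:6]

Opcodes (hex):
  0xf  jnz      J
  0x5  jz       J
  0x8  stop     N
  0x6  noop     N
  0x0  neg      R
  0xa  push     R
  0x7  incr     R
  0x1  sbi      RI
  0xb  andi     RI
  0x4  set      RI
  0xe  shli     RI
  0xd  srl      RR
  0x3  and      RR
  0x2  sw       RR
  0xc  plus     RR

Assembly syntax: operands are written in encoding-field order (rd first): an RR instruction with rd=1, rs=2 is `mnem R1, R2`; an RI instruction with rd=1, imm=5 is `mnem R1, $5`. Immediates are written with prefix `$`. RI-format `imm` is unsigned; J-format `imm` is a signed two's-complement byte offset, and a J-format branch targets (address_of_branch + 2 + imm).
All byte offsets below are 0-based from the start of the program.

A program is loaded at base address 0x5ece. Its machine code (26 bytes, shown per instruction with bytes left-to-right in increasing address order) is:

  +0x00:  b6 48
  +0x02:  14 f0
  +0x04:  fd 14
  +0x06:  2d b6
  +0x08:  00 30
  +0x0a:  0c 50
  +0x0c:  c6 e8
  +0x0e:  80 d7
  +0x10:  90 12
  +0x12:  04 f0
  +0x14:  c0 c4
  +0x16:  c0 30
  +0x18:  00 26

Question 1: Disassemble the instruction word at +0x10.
[10] 90 12 → 0x1290
  opcode bits[15:12]=0x1: sbi/RI
  rd@[11:9]=0x1 ⇒ R1
  imm@[8:0]=0x90 ⇒ $144

sbi R1, $144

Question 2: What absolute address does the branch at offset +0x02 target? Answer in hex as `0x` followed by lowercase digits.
[02] 14 f0 → 0xf014
  op=0xf014>>12=0xf ⇒ jnz (J)
  imm@[11:0]=0x14 ⇒ $20
  target = base 0x5ece + off 0x02 + 2 + imm 20 = 0x5ee6

0x5ee6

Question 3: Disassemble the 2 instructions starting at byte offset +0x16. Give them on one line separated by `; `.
+0x16: c0 30 ⇒ word 0x30c0 (little)
  opcode bits[15:12]=0x3: and/RR
  rd: (w>>9)&0x7=0x0 → R0
  rs: (w>>6)&0x7=0x3 → R3
+0x18: 00 26 ⇒ word 0x2600 (little)
  opcode bits[15:12]=0x2: sw/RR
  rd: (w>>9)&0x7=0x3 → R3
  rs: (w>>6)&0x7=0x0 → R0

and R0, R3; sw R3, R0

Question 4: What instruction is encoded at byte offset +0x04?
[04] fd 14 → 0x14fd
  opcode bits[15:12]=0x1: sbi/RI
  rd@[11:9]=0x2 ⇒ R2
  imm@[8:0]=0xfd ⇒ $253

sbi R2, $253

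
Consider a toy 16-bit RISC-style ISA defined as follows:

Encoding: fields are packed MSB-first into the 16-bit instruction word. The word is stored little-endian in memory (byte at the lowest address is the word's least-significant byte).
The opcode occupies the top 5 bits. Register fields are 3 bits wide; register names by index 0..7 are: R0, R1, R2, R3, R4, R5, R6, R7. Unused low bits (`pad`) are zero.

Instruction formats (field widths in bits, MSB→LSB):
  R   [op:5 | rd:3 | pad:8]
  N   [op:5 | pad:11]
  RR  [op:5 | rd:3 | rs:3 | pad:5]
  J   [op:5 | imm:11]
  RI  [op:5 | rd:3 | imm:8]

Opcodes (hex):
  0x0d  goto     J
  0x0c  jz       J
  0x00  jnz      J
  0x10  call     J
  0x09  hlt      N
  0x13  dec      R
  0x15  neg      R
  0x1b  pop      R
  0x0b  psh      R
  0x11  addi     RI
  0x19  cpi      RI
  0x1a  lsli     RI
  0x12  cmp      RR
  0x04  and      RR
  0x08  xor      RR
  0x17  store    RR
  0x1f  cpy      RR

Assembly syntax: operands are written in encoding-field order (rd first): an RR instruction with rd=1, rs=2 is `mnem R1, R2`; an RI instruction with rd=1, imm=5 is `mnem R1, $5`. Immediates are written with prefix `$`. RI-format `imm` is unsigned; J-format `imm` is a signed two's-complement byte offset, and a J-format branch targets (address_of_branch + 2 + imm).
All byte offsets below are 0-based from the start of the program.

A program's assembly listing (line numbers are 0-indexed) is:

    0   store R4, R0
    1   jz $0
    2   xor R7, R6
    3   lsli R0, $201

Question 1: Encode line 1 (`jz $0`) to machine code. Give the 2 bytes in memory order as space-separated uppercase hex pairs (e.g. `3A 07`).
1. jz fields op=0xc:5|imm=0:11 → word 6000h → 00 60

00 60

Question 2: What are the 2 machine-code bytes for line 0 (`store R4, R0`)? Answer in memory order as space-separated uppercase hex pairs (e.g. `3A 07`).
line 0 (store): pack op=0x17:5|rd=4:3|rs=0:3|pad=0:5 = 0xbc00; little→ 00 bc

00 BC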